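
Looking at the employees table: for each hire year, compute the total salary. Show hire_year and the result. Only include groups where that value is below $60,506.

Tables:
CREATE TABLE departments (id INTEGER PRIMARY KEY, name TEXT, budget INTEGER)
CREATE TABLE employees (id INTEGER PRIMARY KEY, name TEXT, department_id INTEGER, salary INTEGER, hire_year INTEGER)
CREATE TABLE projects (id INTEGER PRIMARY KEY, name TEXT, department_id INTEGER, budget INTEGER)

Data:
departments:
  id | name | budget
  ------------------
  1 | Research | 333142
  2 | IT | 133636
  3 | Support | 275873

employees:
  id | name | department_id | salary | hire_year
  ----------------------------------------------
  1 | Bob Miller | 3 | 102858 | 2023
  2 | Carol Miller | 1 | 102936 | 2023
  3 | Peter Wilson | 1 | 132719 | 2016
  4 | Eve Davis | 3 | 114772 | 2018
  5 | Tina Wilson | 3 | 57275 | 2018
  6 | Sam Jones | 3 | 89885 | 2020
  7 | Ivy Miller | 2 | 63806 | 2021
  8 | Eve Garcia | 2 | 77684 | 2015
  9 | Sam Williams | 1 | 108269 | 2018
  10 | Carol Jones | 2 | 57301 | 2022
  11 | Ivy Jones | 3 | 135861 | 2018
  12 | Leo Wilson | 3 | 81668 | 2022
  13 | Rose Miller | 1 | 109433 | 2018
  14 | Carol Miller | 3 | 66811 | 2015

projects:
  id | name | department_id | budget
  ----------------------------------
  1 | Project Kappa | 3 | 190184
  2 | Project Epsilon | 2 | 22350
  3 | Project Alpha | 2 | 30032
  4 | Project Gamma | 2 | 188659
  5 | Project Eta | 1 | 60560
SELECT hire_year, SUM(salary) AS sum_salary FROM employees GROUP BY hire_year HAVING SUM(salary) < 60506

Execution result:
(no rows)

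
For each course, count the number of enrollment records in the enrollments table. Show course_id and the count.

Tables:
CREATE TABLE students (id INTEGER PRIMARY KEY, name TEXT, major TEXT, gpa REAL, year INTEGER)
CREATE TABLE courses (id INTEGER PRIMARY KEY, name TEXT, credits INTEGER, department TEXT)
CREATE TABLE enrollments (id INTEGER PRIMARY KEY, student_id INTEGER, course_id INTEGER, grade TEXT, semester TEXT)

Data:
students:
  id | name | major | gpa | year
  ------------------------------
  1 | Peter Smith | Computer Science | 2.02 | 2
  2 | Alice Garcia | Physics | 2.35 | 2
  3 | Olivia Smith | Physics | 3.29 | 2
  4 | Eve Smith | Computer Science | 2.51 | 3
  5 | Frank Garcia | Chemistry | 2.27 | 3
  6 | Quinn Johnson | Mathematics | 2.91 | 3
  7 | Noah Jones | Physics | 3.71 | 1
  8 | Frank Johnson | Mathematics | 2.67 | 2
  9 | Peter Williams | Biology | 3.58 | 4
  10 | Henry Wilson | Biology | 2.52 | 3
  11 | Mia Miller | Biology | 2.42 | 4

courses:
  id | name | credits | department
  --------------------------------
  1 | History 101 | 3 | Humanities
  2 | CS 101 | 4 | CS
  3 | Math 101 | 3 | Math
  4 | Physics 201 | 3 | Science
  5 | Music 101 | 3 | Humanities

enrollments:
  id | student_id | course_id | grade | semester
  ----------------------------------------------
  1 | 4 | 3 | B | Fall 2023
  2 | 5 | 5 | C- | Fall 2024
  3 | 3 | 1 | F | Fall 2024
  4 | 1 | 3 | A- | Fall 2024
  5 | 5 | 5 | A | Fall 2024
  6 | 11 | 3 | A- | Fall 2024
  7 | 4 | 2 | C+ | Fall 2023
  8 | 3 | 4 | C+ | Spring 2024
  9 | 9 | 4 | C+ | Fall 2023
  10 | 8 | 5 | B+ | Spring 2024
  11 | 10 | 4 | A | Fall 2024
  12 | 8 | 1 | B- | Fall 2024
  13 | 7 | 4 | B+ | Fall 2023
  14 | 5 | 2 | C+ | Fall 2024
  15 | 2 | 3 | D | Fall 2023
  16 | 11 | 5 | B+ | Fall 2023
SELECT course_id, COUNT(*) AS enrollment_count FROM enrollments GROUP BY course_id

Execution result:
course_id | enrollment_count
1 | 2
2 | 2
3 | 4
4 | 4
5 | 4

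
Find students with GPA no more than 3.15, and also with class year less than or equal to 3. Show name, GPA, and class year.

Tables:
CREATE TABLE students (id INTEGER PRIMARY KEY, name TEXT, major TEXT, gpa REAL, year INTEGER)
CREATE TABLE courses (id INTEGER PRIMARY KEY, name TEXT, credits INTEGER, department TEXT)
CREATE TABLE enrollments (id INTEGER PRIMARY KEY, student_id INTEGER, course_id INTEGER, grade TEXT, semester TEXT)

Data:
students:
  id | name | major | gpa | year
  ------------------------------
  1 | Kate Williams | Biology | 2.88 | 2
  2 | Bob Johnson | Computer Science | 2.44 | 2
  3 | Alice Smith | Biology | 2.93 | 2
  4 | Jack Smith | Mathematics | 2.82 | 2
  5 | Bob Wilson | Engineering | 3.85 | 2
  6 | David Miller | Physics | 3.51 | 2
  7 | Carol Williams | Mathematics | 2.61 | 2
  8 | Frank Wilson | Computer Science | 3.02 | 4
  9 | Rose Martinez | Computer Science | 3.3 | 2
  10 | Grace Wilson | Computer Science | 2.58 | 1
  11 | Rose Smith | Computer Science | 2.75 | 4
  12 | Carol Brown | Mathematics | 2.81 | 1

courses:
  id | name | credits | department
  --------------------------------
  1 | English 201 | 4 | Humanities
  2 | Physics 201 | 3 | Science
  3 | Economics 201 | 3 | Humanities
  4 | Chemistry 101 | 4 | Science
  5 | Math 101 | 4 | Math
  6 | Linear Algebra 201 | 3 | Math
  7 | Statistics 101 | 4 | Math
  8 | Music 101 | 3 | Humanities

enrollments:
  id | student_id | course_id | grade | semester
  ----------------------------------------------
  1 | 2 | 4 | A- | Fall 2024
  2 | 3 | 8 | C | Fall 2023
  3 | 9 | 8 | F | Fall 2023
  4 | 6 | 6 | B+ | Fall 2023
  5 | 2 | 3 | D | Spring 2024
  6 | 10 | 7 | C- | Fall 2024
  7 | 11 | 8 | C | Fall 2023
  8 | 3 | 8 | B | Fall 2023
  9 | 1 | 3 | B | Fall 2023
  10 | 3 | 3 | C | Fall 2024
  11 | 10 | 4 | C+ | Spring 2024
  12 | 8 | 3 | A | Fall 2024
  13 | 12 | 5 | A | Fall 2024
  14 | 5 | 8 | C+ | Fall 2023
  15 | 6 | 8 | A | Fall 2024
SELECT name, gpa, year FROM students WHERE gpa <= 3.15 AND year <= 3

Execution result:
name | gpa | year
Kate Williams | 2.88 | 2
Bob Johnson | 2.44 | 2
Alice Smith | 2.93 | 2
Jack Smith | 2.82 | 2
Carol Williams | 2.61 | 2
Grace Wilson | 2.58 | 1
Carol Brown | 2.81 | 1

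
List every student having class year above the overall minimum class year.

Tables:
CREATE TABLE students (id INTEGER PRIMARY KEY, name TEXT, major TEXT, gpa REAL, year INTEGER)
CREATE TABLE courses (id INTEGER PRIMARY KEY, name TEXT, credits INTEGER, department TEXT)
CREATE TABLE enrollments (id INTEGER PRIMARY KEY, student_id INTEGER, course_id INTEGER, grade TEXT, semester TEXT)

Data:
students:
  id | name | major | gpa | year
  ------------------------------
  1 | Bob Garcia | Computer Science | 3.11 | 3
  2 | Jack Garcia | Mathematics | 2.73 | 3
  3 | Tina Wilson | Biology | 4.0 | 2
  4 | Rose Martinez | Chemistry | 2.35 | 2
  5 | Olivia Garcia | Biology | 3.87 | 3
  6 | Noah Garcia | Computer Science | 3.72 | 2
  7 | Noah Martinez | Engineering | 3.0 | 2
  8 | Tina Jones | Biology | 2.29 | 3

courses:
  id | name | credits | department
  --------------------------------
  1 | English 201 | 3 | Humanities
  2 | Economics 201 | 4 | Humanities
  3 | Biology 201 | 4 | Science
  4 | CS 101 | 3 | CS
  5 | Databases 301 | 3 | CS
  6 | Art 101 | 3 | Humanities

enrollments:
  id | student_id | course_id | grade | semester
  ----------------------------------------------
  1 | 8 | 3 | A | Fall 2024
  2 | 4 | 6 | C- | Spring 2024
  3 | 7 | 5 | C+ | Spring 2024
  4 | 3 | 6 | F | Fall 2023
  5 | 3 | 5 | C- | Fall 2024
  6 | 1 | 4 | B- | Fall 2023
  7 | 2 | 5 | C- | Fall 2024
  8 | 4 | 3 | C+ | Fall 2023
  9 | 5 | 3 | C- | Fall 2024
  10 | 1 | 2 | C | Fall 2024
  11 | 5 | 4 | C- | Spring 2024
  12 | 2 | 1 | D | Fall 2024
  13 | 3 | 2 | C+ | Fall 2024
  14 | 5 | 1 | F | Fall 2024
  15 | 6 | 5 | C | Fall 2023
SELECT name, year FROM students WHERE year > (SELECT MIN(year) FROM students)

Execution result:
name | year
Bob Garcia | 3
Jack Garcia | 3
Olivia Garcia | 3
Tina Jones | 3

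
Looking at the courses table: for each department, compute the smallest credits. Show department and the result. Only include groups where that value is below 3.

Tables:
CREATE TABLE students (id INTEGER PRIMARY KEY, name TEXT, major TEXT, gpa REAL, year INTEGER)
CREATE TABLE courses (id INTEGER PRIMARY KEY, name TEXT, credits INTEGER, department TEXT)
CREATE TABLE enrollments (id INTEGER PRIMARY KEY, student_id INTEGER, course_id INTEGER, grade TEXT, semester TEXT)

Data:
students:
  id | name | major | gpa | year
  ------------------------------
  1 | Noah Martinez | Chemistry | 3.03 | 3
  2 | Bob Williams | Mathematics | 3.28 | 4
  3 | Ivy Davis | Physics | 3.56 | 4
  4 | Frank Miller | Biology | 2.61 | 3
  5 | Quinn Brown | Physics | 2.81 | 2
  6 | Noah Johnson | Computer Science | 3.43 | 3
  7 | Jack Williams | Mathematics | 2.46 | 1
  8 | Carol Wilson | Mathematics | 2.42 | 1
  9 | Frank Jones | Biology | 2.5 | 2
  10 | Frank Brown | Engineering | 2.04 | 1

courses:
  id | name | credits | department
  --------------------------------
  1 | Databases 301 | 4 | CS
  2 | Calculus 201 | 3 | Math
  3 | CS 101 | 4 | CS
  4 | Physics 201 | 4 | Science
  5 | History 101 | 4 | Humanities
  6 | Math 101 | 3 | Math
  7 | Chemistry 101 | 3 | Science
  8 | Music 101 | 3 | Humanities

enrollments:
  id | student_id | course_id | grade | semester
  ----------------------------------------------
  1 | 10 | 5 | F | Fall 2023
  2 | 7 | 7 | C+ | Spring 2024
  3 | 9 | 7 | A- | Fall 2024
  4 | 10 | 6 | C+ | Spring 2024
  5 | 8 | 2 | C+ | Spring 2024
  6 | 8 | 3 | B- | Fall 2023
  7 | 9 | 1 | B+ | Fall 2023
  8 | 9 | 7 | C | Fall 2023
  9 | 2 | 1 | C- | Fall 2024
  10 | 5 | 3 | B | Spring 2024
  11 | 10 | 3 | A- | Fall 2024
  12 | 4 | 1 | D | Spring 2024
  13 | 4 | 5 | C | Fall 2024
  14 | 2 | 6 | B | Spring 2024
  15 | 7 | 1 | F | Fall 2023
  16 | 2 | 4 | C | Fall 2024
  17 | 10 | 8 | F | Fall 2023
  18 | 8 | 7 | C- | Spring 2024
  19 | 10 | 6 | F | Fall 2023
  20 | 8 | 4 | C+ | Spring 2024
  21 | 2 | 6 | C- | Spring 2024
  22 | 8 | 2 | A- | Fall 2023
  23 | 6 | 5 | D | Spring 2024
SELECT department, MIN(credits) AS min_credits FROM courses GROUP BY department HAVING MIN(credits) < 3

Execution result:
(no rows)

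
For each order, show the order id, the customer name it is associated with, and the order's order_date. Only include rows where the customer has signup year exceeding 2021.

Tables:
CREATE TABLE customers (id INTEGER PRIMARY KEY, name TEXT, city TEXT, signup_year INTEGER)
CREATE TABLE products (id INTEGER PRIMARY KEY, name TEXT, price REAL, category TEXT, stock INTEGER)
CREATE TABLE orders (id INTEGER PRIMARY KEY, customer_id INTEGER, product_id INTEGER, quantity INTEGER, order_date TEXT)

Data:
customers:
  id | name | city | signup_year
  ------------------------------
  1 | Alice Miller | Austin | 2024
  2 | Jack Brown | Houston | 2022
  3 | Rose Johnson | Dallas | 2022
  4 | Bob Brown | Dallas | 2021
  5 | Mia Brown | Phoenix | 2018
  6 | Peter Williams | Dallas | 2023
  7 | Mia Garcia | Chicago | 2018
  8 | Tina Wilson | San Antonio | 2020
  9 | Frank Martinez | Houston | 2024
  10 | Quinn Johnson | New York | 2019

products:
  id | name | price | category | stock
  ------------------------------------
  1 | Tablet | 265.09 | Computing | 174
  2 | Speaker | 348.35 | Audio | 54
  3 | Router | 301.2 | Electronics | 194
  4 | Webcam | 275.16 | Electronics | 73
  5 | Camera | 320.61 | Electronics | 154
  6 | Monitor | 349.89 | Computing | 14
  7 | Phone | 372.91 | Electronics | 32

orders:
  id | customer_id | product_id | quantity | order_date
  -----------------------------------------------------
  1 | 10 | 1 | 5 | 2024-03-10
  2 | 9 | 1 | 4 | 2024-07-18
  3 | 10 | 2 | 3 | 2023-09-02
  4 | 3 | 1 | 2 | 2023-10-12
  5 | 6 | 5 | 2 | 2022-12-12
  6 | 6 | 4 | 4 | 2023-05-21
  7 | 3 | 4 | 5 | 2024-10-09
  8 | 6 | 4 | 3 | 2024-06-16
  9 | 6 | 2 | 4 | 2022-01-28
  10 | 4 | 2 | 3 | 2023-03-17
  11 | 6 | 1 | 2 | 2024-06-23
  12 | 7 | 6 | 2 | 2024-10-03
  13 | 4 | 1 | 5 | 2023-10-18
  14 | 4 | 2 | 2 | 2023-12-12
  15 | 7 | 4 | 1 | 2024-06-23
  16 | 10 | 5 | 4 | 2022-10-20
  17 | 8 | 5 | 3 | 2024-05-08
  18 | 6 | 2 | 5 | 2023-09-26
SELECT c.id, p.name AS customer, c.order_date FROM orders c JOIN customers p ON c.customer_id = p.id WHERE p.signup_year > 2021

Execution result:
id | customer | order_date
2 | Frank Martinez | 2024-07-18
4 | Rose Johnson | 2023-10-12
5 | Peter Williams | 2022-12-12
6 | Peter Williams | 2023-05-21
7 | Rose Johnson | 2024-10-09
8 | Peter Williams | 2024-06-16
9 | Peter Williams | 2022-01-28
11 | Peter Williams | 2024-06-23
18 | Peter Williams | 2023-09-26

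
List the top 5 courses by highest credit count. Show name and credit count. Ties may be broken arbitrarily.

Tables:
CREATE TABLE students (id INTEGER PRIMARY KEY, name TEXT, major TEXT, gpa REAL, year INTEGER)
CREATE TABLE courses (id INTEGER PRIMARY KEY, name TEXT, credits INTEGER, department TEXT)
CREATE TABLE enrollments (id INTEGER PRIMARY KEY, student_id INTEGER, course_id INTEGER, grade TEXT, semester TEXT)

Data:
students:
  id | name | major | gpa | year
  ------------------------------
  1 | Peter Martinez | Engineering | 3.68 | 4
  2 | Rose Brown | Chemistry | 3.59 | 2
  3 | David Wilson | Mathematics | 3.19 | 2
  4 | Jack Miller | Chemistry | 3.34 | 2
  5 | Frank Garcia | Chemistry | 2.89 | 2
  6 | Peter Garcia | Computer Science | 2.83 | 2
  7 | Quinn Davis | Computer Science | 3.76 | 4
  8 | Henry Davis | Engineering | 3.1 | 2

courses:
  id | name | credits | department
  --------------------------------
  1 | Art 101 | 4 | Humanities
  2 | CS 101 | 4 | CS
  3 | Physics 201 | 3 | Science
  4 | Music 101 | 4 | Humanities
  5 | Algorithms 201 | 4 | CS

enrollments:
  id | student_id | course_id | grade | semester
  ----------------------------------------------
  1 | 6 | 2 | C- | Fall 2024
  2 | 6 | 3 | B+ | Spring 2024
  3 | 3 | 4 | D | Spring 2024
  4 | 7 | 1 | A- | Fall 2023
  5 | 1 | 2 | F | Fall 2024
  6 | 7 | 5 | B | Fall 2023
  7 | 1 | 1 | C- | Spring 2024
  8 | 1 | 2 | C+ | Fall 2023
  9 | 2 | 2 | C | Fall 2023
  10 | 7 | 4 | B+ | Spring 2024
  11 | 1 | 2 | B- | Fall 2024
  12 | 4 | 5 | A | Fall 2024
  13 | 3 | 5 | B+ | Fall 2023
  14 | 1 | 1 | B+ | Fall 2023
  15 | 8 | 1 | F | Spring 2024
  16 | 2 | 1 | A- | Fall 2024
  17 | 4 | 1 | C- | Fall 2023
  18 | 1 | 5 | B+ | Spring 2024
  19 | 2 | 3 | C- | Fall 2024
SELECT name, credits FROM courses ORDER BY credits DESC LIMIT 5

Execution result:
name | credits
Art 101 | 4
CS 101 | 4
Music 101 | 4
Algorithms 201 | 4
Physics 201 | 3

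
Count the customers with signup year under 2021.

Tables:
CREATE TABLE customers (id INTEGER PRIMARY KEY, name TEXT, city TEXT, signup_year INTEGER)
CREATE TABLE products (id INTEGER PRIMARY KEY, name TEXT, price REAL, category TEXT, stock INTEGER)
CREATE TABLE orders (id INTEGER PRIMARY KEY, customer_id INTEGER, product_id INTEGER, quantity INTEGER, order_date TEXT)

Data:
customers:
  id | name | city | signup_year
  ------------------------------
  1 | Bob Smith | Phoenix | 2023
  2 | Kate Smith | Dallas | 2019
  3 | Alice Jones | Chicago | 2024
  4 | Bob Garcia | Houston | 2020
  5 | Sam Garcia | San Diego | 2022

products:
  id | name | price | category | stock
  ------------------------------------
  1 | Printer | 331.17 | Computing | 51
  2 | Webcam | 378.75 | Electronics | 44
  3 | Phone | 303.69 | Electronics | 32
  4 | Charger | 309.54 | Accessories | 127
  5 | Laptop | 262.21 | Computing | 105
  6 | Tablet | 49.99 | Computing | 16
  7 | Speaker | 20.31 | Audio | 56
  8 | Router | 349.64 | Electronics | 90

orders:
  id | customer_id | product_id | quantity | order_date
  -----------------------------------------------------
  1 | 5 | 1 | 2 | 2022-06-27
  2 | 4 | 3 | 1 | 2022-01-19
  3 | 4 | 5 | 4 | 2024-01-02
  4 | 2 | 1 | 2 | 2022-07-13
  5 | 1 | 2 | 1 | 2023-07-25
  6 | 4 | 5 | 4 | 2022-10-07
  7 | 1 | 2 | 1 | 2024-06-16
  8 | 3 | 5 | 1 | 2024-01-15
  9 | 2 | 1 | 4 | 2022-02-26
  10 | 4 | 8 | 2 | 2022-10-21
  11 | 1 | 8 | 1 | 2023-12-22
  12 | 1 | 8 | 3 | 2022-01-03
SELECT COUNT(*) FROM customers WHERE signup_year < 2021

Execution result:
2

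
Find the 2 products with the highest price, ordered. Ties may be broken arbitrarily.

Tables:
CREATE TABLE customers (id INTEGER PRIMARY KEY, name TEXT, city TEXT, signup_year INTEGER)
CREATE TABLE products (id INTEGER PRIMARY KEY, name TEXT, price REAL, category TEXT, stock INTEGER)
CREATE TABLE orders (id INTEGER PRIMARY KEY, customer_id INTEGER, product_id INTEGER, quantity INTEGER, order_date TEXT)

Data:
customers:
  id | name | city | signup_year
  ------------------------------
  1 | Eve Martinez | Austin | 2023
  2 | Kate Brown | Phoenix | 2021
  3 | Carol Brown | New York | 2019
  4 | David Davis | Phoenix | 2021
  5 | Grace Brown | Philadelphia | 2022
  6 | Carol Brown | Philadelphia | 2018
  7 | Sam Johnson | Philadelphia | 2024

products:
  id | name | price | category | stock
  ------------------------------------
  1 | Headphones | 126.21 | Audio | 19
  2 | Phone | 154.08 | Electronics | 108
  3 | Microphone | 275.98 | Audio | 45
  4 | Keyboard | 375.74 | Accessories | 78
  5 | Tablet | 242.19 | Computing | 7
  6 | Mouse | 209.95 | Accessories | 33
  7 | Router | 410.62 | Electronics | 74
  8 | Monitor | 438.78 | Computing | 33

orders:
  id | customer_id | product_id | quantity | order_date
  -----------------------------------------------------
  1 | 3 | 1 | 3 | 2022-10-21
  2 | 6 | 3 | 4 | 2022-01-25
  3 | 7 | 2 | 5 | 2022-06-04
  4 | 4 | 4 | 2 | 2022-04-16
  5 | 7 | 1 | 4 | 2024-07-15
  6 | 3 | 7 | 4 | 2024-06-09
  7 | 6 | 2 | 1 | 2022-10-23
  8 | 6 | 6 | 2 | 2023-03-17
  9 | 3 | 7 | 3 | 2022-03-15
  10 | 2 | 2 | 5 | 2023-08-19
SELECT name, price FROM products ORDER BY price DESC LIMIT 2

Execution result:
name | price
Monitor | 438.78
Router | 410.62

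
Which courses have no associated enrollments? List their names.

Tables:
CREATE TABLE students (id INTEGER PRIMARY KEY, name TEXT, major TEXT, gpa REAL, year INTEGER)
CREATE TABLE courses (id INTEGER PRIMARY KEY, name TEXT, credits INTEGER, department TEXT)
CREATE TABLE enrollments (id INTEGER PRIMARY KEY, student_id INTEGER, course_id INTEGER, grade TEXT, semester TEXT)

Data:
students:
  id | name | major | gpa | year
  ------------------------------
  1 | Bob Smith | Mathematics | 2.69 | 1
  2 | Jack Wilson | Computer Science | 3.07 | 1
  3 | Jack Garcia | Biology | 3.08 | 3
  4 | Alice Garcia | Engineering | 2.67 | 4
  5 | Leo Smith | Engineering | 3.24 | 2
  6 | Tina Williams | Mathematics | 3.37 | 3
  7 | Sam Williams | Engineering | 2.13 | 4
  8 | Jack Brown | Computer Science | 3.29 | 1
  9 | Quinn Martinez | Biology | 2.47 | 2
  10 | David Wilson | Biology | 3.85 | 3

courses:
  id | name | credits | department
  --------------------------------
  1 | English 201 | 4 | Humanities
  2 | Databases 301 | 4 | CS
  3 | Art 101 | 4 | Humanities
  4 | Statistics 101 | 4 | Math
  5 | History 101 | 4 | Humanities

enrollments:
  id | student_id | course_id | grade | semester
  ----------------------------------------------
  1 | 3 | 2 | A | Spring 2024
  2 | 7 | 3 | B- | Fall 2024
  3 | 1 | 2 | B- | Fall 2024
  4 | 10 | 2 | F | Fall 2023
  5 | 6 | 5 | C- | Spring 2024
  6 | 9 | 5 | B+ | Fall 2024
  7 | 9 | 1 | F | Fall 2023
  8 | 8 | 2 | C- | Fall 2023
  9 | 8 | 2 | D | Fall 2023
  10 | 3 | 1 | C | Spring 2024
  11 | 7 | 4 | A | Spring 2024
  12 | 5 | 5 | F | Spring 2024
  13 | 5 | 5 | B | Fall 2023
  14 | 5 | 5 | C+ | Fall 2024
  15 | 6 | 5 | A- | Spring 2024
SELECT p.name FROM courses p LEFT JOIN enrollments c ON c.course_id = p.id WHERE c.id IS NULL

Execution result:
(no rows)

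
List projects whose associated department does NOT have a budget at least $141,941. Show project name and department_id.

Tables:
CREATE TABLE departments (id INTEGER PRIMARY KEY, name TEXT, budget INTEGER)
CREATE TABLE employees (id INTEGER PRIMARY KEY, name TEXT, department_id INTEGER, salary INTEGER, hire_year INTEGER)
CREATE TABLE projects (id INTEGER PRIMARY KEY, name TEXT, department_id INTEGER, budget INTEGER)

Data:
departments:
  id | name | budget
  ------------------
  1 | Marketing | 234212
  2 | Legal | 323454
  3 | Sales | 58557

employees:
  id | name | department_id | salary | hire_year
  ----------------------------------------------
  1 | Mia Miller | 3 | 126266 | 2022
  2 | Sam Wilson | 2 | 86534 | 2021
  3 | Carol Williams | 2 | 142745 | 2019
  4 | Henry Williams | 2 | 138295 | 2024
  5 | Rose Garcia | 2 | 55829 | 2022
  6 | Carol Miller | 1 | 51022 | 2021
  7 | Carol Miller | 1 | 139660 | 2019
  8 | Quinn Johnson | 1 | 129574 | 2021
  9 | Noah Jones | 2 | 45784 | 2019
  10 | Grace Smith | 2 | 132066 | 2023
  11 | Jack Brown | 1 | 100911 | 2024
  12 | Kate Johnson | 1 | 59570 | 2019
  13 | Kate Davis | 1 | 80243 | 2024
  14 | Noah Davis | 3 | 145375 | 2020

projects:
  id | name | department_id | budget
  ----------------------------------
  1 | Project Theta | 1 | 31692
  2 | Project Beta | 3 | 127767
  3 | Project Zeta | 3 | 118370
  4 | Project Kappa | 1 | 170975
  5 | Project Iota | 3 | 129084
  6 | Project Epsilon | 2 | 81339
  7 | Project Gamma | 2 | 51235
SELECT name, department_id FROM projects WHERE department_id NOT IN (SELECT id FROM departments WHERE budget >= 141941)

Execution result:
name | department_id
Project Beta | 3
Project Zeta | 3
Project Iota | 3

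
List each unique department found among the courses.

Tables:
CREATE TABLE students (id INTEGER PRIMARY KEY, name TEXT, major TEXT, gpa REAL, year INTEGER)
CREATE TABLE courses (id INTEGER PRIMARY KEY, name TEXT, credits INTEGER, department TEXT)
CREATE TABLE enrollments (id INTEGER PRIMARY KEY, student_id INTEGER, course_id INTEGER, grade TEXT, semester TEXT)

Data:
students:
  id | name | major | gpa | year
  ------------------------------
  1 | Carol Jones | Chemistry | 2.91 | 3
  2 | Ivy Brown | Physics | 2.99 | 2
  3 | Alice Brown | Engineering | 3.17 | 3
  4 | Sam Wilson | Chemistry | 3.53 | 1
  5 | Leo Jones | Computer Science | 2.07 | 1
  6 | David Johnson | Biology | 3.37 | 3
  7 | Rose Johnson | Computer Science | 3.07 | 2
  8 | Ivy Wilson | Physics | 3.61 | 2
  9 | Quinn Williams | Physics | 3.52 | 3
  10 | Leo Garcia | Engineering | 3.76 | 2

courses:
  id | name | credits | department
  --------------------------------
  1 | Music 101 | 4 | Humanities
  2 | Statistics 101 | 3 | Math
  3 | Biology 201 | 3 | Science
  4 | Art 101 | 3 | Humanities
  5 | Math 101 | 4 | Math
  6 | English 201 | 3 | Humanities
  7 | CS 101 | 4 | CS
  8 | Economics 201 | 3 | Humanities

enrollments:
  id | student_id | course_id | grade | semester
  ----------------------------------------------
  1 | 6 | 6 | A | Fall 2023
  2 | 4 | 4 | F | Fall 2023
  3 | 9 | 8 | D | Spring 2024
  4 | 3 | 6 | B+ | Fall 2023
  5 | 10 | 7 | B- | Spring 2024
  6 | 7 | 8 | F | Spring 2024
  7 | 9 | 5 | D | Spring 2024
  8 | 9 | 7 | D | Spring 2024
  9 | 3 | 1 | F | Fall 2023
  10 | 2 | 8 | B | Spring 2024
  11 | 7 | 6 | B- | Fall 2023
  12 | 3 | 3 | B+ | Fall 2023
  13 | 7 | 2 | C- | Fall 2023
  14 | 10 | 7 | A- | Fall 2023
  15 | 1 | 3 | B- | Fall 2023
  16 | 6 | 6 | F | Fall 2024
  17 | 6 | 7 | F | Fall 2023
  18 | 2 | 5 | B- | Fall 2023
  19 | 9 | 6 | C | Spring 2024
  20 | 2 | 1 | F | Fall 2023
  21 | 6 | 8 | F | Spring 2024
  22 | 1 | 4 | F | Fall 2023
SELECT DISTINCT department FROM courses

Execution result:
department
Humanities
Math
Science
CS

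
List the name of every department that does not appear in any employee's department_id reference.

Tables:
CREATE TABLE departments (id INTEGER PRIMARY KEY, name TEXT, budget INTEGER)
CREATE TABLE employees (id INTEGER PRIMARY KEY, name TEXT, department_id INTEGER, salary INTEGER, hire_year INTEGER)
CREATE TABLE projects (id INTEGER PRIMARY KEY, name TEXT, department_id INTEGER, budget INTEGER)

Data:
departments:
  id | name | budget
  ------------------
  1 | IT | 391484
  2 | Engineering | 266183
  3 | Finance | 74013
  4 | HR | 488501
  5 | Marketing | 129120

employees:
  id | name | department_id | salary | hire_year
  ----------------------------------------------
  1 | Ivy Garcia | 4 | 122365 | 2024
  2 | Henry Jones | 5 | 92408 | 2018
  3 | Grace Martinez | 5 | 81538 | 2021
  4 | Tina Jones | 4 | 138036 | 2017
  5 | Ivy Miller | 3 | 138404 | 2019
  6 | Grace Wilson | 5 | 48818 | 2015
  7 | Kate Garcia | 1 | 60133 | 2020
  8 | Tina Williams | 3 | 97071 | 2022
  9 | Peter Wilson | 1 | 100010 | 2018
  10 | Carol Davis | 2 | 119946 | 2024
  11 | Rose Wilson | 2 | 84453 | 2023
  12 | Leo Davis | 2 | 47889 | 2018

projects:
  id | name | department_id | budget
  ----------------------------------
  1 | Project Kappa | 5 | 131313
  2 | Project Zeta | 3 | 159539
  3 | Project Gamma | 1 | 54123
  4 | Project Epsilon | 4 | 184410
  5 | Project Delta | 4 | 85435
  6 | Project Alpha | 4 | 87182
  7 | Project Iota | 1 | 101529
SELECT p.name FROM departments p LEFT JOIN employees c ON c.department_id = p.id WHERE c.id IS NULL

Execution result:
(no rows)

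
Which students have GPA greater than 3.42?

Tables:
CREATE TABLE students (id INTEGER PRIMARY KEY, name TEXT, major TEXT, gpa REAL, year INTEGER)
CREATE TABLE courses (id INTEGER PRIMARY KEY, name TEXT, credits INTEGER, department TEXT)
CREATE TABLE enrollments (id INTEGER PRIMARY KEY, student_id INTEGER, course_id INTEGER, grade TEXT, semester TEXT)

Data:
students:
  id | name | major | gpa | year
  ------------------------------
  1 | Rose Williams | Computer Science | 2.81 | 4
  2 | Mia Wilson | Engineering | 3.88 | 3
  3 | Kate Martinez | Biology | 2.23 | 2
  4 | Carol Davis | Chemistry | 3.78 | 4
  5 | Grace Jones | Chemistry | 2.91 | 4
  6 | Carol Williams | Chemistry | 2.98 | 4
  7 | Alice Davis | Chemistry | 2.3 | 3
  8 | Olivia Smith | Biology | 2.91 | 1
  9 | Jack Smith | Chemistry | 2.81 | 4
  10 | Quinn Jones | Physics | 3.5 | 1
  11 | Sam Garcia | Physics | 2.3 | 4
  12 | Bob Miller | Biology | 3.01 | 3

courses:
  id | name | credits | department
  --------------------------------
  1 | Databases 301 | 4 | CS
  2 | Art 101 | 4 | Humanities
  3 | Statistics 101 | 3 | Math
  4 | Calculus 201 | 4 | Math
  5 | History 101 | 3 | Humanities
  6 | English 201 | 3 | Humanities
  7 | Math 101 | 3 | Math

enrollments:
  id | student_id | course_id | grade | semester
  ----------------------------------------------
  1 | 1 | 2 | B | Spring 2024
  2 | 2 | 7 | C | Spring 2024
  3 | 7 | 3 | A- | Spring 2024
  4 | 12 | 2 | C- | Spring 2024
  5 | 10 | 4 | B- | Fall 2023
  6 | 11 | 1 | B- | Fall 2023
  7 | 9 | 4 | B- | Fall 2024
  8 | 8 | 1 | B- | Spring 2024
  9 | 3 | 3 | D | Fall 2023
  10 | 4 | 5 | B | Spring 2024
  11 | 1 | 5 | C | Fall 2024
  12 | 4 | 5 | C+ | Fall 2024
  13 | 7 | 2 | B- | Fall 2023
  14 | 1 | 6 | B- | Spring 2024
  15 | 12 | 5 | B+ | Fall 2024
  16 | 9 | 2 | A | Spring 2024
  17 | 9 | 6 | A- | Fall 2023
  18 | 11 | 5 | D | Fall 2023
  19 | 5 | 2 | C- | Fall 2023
SELECT name, gpa FROM students WHERE gpa > 3.42

Execution result:
name | gpa
Mia Wilson | 3.88
Carol Davis | 3.78
Quinn Jones | 3.50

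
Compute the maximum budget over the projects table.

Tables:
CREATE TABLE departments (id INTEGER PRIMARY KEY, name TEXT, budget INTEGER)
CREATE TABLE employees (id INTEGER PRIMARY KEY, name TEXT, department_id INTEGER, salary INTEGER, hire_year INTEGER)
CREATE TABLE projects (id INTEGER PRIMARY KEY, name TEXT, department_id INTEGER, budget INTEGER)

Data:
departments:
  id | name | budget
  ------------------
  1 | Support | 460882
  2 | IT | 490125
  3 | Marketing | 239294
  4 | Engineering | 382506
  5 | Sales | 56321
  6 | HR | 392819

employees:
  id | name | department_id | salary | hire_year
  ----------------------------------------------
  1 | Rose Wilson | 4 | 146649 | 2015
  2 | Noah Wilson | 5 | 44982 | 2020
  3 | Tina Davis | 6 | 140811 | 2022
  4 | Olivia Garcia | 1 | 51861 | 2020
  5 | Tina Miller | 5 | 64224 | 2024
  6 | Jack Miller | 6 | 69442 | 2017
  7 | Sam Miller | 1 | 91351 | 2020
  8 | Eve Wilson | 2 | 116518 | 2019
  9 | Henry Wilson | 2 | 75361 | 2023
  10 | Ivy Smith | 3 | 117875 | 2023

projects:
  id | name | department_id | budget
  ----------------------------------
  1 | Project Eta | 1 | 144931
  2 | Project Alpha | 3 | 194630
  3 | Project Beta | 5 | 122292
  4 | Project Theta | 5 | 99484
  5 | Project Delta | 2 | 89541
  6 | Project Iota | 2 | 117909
SELECT MAX(budget) FROM projects

Execution result:
194630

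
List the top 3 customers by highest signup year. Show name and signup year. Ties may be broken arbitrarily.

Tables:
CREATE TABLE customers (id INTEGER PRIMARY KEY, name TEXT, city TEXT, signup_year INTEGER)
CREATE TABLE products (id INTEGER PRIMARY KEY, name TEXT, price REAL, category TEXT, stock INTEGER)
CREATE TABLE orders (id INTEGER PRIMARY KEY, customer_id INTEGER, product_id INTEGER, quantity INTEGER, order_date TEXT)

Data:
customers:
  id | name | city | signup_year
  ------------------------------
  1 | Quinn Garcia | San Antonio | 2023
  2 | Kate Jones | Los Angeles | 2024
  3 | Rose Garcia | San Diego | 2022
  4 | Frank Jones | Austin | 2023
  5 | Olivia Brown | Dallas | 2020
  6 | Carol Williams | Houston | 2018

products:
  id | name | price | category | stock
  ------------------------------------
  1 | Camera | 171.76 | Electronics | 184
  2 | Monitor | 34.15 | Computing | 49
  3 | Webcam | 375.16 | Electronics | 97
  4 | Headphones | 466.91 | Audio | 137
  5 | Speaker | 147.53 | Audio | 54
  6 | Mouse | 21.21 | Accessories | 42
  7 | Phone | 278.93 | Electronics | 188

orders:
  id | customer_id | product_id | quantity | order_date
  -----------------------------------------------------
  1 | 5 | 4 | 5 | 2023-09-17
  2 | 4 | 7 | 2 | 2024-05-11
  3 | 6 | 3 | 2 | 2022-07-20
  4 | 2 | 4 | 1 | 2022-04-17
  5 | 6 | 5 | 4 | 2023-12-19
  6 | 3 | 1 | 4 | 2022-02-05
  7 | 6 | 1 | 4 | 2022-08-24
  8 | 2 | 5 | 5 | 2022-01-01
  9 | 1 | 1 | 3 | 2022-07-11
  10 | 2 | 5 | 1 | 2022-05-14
SELECT name, signup_year FROM customers ORDER BY signup_year DESC LIMIT 3

Execution result:
name | signup_year
Kate Jones | 2024
Quinn Garcia | 2023
Frank Jones | 2023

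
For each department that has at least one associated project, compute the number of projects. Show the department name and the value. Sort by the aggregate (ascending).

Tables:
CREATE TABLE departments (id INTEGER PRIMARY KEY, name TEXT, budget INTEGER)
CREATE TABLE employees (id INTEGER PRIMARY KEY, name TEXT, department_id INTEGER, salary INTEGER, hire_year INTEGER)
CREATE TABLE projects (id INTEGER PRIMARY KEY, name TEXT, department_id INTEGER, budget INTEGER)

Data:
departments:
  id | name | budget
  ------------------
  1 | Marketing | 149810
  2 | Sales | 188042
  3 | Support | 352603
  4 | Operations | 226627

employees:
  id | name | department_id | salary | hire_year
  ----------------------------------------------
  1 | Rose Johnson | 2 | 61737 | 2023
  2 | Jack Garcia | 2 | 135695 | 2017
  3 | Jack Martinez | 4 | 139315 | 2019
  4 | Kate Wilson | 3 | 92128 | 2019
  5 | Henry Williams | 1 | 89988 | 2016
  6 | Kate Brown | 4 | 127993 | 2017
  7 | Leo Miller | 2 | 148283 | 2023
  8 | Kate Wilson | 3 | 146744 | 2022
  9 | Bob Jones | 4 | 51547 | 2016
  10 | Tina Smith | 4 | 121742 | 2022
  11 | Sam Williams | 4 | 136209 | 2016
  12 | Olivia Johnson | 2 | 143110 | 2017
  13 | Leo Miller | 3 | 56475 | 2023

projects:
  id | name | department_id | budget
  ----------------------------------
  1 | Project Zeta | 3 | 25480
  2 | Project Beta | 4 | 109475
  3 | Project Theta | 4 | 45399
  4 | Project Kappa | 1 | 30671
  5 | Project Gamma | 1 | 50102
SELECT p.name, COUNT(*) AS n FROM projects c JOIN departments p ON c.department_id = p.id GROUP BY p.id, p.name ORDER BY n ASC

Execution result:
name | n
Support | 1
Marketing | 2
Operations | 2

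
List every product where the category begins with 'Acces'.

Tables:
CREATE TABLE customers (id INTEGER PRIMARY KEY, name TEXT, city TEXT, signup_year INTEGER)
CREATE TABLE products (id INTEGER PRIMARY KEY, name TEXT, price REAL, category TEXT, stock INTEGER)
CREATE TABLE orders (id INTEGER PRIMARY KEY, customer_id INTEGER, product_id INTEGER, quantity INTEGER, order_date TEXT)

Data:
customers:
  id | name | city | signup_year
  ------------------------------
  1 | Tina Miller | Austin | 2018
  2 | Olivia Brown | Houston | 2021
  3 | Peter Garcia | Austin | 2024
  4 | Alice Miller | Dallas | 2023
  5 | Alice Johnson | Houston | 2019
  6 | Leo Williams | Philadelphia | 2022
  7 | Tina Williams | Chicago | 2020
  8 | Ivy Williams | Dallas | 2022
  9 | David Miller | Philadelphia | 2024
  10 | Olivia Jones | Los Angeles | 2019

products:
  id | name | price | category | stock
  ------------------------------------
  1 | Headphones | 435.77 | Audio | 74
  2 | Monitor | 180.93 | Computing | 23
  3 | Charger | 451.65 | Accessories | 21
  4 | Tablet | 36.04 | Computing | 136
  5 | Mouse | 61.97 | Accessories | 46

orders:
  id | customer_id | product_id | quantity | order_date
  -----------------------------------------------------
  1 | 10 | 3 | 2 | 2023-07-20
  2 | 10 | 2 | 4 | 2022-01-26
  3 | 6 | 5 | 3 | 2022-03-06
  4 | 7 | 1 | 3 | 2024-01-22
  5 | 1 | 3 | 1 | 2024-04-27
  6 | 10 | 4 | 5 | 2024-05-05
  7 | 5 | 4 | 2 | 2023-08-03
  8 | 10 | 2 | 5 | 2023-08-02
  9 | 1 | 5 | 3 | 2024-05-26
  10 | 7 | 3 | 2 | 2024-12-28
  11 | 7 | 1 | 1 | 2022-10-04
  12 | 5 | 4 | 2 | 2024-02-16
SELECT name, category FROM products WHERE category LIKE 'Acces%'

Execution result:
name | category
Charger | Accessories
Mouse | Accessories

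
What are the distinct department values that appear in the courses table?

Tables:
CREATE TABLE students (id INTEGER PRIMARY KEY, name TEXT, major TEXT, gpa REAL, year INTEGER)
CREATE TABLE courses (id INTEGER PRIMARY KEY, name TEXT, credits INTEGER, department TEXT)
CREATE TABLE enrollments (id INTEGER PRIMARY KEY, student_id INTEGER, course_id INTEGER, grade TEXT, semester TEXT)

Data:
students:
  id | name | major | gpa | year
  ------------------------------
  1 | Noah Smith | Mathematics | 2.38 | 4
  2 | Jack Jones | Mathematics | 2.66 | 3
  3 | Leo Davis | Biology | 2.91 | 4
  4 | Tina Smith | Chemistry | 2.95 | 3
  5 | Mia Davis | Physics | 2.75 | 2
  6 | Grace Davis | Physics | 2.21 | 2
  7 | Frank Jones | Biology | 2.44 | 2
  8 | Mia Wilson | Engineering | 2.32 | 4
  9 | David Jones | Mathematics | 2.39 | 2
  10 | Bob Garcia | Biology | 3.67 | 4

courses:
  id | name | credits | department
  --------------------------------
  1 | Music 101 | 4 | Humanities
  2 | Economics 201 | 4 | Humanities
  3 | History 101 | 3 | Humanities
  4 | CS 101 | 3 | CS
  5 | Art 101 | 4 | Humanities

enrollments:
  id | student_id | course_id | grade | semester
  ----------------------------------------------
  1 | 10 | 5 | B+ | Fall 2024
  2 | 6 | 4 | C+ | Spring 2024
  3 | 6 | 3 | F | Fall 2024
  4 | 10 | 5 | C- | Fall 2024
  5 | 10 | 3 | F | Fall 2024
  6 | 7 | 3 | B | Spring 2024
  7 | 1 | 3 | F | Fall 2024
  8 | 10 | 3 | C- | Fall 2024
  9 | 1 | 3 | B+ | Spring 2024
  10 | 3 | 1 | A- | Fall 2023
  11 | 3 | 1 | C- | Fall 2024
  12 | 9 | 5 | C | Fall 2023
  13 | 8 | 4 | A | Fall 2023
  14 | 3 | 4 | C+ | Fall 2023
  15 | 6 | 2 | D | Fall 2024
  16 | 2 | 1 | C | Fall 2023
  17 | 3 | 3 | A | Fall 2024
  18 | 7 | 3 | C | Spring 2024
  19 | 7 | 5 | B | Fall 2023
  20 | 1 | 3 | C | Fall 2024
SELECT DISTINCT department FROM courses

Execution result:
department
Humanities
CS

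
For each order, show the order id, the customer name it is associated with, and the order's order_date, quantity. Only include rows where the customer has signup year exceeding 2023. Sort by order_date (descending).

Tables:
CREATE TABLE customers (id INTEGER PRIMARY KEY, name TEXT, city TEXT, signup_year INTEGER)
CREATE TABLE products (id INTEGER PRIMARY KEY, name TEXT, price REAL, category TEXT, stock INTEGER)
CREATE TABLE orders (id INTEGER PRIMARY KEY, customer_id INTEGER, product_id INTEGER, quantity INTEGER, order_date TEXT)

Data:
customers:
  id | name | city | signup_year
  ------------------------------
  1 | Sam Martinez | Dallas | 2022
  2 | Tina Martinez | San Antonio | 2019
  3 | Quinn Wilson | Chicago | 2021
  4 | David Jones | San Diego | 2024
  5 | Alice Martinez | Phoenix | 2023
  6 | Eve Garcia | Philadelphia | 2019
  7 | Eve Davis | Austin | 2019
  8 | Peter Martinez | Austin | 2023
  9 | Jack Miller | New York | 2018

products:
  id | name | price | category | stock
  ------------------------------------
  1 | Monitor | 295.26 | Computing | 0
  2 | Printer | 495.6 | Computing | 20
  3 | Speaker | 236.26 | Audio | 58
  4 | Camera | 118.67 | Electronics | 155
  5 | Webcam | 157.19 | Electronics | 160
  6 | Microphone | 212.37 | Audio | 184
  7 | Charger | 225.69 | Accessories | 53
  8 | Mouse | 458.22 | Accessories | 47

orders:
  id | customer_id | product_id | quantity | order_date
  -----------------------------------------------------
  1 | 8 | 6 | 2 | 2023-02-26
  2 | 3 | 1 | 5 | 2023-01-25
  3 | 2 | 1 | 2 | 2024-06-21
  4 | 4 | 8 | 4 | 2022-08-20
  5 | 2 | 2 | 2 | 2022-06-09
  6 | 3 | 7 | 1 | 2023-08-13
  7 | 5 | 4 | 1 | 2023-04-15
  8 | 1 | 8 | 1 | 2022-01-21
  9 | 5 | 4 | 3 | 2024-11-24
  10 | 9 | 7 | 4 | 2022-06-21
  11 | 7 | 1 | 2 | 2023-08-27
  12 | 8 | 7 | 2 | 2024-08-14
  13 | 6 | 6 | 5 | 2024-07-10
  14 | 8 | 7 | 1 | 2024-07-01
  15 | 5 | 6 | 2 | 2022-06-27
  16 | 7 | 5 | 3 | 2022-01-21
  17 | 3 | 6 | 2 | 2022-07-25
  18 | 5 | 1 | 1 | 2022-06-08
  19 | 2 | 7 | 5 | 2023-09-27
SELECT c.id, p.name AS customer, c.order_date, c.quantity FROM orders c JOIN customers p ON c.customer_id = p.id WHERE p.signup_year > 2023 ORDER BY c.order_date DESC

Execution result:
id | customer | order_date | quantity
4 | David Jones | 2022-08-20 | 4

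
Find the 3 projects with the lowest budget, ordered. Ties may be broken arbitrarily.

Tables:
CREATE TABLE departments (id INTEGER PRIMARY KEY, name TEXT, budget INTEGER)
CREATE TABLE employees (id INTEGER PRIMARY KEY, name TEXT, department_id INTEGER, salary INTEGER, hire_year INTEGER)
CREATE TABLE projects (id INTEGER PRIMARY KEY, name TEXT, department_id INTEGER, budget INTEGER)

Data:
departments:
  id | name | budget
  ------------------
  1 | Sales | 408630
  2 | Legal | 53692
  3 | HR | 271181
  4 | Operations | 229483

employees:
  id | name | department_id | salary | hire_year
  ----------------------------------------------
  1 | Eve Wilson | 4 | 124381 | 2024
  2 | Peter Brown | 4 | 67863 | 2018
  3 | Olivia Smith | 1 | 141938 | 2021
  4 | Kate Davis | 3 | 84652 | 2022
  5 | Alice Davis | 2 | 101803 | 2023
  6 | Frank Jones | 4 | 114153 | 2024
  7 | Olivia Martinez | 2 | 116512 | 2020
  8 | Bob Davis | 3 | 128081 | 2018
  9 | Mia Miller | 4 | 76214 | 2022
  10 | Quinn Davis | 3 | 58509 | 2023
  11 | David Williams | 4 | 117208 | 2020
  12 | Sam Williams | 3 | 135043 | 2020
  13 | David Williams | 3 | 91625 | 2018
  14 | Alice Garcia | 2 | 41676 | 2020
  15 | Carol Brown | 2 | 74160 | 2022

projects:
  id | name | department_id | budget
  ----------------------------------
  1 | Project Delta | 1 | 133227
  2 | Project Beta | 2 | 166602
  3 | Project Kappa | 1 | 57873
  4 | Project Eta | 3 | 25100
SELECT name, budget FROM projects ORDER BY budget ASC LIMIT 3

Execution result:
name | budget
Project Eta | 25100
Project Kappa | 57873
Project Delta | 133227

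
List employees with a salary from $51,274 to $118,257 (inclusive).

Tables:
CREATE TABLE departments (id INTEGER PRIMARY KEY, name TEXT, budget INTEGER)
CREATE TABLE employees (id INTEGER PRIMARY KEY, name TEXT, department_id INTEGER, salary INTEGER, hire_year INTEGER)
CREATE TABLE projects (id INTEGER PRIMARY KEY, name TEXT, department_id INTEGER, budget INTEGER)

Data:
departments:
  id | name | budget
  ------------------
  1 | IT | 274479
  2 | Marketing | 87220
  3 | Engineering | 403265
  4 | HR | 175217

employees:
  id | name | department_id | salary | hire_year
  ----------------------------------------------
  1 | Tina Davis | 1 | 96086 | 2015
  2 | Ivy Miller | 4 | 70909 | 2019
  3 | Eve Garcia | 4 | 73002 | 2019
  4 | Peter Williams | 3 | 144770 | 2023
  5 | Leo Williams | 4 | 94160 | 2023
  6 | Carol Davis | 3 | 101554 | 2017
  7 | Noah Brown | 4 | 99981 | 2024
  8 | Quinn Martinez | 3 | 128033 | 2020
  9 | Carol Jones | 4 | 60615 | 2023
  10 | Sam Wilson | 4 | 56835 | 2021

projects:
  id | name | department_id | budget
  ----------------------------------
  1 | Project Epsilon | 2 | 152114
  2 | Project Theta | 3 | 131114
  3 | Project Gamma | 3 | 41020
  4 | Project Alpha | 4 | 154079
SELECT name, salary FROM employees WHERE salary BETWEEN 51274 AND 118257

Execution result:
name | salary
Tina Davis | 96086
Ivy Miller | 70909
Eve Garcia | 73002
Leo Williams | 94160
Carol Davis | 101554
Noah Brown | 99981
Carol Jones | 60615
Sam Wilson | 56835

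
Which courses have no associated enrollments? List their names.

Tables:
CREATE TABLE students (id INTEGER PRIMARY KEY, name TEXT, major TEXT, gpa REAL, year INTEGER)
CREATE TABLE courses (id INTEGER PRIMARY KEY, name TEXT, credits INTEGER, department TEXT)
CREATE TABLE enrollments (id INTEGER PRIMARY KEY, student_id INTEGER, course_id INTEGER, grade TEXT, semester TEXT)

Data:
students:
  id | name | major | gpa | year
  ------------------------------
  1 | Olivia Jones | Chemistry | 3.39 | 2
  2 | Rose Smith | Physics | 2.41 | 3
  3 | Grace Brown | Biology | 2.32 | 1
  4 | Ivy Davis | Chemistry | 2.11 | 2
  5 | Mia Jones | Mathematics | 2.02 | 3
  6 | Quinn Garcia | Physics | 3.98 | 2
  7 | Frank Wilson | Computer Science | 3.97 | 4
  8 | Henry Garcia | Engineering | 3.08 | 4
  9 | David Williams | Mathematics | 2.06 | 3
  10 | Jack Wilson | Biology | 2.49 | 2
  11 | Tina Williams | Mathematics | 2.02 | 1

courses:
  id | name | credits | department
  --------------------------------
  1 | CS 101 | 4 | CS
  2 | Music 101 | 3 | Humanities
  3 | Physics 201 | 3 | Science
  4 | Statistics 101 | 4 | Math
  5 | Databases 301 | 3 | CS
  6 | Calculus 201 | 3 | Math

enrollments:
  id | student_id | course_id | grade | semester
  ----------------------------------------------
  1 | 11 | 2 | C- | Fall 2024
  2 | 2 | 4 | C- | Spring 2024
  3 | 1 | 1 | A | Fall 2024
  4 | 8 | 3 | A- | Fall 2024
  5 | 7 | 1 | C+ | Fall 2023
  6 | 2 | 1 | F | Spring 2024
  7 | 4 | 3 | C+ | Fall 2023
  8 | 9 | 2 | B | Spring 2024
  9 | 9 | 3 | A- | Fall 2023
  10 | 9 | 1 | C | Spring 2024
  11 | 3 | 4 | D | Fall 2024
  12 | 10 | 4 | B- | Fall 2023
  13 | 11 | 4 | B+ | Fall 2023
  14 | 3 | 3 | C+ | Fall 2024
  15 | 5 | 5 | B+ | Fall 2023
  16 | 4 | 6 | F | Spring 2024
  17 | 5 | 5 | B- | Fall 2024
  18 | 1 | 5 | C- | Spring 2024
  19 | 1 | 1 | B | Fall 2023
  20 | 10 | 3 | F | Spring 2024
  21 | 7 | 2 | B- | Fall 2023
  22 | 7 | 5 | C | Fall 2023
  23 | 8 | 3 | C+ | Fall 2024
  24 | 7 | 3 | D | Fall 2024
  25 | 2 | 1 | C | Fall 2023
SELECT p.name FROM courses p LEFT JOIN enrollments c ON c.course_id = p.id WHERE c.id IS NULL

Execution result:
(no rows)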